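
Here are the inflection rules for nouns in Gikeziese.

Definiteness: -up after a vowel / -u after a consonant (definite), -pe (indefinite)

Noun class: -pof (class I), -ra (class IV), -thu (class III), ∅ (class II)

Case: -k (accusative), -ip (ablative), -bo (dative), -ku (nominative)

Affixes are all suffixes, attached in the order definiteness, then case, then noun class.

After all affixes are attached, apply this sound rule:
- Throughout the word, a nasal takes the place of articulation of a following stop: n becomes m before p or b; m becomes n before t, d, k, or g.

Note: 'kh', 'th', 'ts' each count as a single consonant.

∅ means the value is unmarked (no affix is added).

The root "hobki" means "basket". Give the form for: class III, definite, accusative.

Attach definiteness definite -up (after vowel 'i') → hobkiup.
Attach case accusative -k → hobkiupk.
Attach noun class class III -thu → hobkiupkthu.
Nasal assimilation: no change.

hobkiupkthu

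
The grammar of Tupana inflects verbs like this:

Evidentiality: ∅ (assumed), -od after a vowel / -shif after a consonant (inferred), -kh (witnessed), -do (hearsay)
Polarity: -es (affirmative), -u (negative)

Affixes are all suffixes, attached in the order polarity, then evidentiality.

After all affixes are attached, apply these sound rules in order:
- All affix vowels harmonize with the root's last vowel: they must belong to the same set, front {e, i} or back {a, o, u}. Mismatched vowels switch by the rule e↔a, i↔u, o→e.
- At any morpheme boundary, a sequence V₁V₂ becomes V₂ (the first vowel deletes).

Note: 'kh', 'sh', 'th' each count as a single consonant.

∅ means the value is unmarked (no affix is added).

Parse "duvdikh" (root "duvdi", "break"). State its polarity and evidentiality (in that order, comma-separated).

Segment: duvdi-u-kh.
polarity: -u → negative.
evidentiality: -kh → witnessed.

negative, witnessed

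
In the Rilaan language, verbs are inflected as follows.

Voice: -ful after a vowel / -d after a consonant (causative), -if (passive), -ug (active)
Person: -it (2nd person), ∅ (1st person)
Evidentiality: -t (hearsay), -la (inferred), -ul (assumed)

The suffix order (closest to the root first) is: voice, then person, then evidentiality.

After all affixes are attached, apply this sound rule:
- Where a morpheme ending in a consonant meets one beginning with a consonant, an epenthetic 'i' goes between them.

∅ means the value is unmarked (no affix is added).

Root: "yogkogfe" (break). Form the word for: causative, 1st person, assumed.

yogkogfefulul

Attach voice causative -ful (after vowel 'e') → yogkogfeful.
person = 1st person: zero marking, form stays yogkogfeful.
Attach evidentiality assumed -ul → yogkogfefulul.
Epenthesis: no change.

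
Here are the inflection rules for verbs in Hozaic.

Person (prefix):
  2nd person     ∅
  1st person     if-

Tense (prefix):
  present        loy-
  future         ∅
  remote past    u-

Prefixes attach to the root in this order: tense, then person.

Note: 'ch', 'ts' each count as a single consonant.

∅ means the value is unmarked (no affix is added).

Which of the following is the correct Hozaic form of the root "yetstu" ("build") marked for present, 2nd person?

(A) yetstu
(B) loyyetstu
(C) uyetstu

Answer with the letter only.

Attach tense present loy- → loyyetstu.
person = 2nd person: zero marking, form stays loyyetstu.
So the correct form is loyyetstu, option (B).
(C) uyetstu is wrong: it uses remote past instead of present for tense.
(A) yetstu is wrong: it uses future instead of present for tense.

B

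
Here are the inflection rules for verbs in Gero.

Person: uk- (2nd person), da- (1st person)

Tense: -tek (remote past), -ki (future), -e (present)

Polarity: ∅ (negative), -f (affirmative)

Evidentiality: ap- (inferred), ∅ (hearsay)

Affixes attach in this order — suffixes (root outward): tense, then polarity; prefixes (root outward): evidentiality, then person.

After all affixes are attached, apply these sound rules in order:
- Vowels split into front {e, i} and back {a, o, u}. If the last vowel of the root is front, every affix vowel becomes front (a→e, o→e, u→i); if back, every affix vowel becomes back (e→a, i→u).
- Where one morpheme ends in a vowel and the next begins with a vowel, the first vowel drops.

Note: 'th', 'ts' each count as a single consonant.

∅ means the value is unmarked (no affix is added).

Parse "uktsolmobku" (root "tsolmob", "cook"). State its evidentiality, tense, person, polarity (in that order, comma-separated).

Segment: uk-tsolmob-ki.
evidentiality: ∅ → hearsay.
tense: -ki → future.
person: uk- → 2nd person.
polarity: ∅ → negative.

hearsay, future, 2nd person, negative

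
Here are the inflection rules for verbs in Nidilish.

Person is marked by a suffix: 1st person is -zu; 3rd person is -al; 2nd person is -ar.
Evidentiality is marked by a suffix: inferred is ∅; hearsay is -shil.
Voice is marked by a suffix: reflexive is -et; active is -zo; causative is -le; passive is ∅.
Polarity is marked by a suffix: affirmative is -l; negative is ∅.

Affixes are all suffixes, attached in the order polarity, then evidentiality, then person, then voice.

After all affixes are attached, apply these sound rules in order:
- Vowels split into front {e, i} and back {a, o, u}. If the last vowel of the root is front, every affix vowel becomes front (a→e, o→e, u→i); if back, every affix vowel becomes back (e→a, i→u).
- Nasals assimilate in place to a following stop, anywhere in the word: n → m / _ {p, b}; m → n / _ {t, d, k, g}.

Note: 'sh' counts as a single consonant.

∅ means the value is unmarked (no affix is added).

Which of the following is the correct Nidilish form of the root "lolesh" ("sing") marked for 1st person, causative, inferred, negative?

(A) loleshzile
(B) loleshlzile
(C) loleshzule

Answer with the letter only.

polarity = negative: zero marking, form stays lolesh.
evidentiality = inferred: zero marking, form stays lolesh.
Attach person 1st person -zu → loleshzu.
Attach voice causative -le → loleshzule.
Apply vowel harmony: loleshzule → loleshzile.
Nasal assimilation: no change.
So the correct form is loleshzile, option (A).
(C) loleshzule is wrong: it fails to apply the sound rule(s).
(B) loleshlzile is wrong: it uses affirmative instead of negative for polarity.

A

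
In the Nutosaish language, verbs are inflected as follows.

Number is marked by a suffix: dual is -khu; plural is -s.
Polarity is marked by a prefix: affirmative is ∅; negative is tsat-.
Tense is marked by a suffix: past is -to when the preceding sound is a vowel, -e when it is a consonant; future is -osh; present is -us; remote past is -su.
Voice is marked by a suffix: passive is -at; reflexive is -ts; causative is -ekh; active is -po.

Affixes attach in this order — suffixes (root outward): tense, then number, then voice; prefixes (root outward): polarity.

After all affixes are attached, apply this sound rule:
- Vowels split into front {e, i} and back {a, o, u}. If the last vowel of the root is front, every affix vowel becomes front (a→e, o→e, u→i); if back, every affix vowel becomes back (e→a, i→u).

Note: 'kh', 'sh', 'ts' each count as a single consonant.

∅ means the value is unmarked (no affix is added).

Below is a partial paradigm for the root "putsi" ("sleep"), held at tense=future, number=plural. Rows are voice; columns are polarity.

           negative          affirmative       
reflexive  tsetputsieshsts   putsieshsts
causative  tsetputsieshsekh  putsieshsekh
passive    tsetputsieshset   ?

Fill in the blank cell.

putsieshset

Attach tense future -osh → putsiosh.
Attach number plural -s → putsioshs.
polarity = affirmative: zero marking, form stays putsioshs.
Attach voice passive -at → putsioshsat.
Apply vowel harmony: putsioshsat → putsieshset.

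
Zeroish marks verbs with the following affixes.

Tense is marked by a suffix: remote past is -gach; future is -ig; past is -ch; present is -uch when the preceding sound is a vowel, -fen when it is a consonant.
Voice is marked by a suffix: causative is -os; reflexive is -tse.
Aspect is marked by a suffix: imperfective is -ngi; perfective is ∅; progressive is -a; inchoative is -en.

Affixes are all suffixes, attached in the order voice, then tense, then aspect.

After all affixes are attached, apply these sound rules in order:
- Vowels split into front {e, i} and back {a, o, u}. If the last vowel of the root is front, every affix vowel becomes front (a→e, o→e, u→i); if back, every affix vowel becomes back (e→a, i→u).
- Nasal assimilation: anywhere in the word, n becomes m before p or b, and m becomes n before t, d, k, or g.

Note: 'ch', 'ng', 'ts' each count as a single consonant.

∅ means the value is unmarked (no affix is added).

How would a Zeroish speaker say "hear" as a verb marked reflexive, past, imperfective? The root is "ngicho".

ngichotsachngu

Attach voice reflexive -tse → ngichotse.
Attach tense past -ch → ngichotsech.
Attach aspect imperfective -ngi → ngichotsechngi.
Apply vowel harmony: ngichotsechngi → ngichotsachngu.
Nasal assimilation: no change.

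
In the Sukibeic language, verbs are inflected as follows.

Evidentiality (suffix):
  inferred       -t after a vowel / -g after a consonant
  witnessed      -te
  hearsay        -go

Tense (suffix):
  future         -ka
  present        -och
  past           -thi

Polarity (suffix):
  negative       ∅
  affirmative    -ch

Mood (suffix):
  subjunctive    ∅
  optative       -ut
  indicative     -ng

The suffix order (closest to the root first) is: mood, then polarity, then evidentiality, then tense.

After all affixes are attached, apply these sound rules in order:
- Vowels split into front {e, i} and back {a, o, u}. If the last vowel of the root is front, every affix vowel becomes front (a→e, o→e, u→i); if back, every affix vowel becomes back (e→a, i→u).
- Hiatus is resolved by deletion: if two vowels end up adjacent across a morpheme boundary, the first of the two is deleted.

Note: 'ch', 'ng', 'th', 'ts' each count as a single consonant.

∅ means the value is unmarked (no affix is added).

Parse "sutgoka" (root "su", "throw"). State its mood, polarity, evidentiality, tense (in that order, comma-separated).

Segment: su-ut-go-ka.
mood: -ut → optative.
polarity: ∅ → negative.
evidentiality: -go → hearsay.
tense: -ka → future.

optative, negative, hearsay, future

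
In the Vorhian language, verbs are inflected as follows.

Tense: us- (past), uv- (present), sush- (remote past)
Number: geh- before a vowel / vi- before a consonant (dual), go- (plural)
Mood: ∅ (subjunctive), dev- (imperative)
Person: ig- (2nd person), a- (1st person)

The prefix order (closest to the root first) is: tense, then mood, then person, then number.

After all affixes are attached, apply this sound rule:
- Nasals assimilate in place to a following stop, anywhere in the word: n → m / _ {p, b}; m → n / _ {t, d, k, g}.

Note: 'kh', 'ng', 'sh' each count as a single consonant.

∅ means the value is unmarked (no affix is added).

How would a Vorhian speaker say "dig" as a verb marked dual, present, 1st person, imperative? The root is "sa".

gehadevuvsa

Attach tense present uv- → uvsa.
Attach mood imperative dev- → devuvsa.
Attach person 1st person a- → adevuvsa.
Attach number dual geh- (before vowel 'a') → gehadevuvsa.
Nasal assimilation: no change.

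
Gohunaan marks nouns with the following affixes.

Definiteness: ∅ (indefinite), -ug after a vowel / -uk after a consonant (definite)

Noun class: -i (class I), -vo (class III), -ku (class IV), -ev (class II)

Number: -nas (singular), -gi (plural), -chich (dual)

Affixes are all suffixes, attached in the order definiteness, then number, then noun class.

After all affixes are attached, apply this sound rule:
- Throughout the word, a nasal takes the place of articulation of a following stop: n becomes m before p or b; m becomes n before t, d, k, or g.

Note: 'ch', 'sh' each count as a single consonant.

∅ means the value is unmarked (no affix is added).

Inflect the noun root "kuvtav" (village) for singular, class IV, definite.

kuvtavuknasku

Attach definiteness definite -uk (after consonant 'v') → kuvtavuk.
Attach number singular -nas → kuvtavuknas.
Attach noun class class IV -ku → kuvtavuknasku.
Nasal assimilation: no change.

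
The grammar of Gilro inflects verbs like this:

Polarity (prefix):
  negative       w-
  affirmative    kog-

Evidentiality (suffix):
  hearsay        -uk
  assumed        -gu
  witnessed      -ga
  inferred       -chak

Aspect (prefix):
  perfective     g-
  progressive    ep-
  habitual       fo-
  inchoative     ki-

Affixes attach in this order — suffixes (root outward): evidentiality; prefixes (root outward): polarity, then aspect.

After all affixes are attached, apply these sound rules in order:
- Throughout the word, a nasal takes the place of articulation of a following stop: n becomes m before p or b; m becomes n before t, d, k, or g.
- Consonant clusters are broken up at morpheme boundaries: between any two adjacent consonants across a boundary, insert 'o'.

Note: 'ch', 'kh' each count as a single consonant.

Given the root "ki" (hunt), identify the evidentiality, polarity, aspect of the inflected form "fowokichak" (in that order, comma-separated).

inferred, negative, habitual

Segment: fo-w-ki-chak.
evidentiality: -chak → inferred.
polarity: w- → negative.
aspect: fo- → habitual.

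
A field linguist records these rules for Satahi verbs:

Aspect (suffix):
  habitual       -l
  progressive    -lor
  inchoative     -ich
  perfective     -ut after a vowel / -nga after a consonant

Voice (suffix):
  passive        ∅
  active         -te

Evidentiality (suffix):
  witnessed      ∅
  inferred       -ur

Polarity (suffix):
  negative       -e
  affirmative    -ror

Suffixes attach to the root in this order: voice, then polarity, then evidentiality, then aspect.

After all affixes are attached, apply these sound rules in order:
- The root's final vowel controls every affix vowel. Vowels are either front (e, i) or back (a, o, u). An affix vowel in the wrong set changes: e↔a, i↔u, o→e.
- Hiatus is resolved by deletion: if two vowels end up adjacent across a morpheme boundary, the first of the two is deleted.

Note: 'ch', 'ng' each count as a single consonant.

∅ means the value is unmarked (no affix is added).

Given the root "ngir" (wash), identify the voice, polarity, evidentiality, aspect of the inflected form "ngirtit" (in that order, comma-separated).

Segment: ngir-te-e-ut.
voice: -te → active.
polarity: -e → negative.
evidentiality: ∅ → witnessed.
aspect: -ut/nga → perfective.

active, negative, witnessed, perfective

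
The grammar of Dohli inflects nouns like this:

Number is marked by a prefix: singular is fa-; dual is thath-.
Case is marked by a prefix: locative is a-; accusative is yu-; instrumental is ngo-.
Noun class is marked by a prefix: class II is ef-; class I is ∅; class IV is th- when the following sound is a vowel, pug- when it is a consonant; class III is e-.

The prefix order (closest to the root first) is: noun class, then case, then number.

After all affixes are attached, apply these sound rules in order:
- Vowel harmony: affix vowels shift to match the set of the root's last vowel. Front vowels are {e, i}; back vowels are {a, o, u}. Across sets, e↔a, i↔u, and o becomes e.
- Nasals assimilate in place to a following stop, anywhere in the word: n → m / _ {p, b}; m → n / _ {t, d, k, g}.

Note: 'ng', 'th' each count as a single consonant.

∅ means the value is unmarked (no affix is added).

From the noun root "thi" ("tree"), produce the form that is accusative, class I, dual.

noun class = class I: zero marking, form stays thi.
Attach case accusative yu- → yuthi.
Attach number dual thath- → thathyuthi.
Apply vowel harmony: thathyuthi → thethyithi.
Nasal assimilation: no change.

thethyithi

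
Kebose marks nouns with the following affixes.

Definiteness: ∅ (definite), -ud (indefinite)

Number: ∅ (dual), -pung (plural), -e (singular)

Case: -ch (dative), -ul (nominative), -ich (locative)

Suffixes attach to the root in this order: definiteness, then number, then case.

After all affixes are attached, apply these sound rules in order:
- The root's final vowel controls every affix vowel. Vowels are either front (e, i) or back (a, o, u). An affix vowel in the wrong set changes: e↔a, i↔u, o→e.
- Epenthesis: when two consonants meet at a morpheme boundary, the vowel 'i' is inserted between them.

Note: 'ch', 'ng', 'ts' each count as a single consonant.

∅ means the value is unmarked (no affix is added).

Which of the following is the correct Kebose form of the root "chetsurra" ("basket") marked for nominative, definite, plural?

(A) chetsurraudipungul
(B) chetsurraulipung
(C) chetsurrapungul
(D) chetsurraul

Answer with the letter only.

C

definiteness = definite: zero marking, form stays chetsurra.
Attach number plural -pung → chetsurrapung.
Attach case nominative -ul → chetsurrapungul.
Vowel harmony: no change.
Epenthesis: no change.
So the correct form is chetsurrapungul, option (C).
(B) chetsurraulipung is wrong: it has the affixes in the wrong order.
(A) chetsurraudipungul is wrong: it uses indefinite instead of definite for definiteness.
(D) chetsurraul is wrong: it uses dual instead of plural for number.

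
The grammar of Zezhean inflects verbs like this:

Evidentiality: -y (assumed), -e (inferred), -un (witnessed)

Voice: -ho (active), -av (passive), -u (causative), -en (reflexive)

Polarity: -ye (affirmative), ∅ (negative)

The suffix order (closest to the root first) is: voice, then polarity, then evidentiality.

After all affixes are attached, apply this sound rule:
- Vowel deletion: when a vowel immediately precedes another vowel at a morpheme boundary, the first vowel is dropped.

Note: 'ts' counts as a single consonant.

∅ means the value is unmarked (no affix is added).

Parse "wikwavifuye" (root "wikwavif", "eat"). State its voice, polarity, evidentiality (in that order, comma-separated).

Segment: wikwavif-u-ye-e.
voice: -u → causative.
polarity: -ye → affirmative.
evidentiality: -e → inferred.

causative, affirmative, inferred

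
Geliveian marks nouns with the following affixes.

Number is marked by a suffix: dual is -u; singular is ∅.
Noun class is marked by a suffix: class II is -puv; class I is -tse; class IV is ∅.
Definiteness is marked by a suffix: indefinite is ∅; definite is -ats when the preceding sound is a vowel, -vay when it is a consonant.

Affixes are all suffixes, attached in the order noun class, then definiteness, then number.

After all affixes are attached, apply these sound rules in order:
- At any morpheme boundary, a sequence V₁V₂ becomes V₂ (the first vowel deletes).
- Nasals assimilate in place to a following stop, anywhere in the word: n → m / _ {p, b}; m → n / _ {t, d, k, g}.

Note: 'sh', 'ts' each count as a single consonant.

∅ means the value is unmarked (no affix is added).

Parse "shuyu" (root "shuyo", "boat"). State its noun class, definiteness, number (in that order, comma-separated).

Segment: shuyo-u.
noun class: ∅ → class IV.
definiteness: ∅ → indefinite.
number: -u → dual.

class IV, indefinite, dual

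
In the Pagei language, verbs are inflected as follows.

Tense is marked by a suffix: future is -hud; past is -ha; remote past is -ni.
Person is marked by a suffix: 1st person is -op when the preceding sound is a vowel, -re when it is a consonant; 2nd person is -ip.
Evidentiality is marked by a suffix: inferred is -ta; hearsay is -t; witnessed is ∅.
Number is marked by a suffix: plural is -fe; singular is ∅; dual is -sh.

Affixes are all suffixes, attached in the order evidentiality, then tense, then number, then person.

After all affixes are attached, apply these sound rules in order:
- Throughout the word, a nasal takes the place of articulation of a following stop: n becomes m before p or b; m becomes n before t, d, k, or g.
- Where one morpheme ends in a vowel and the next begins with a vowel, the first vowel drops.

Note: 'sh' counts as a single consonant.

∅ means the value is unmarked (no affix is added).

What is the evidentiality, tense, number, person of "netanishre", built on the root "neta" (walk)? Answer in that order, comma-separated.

witnessed, remote past, dual, 1st person

Segment: neta-ni-sh-re.
evidentiality: ∅ → witnessed.
tense: -ni → remote past.
number: -sh → dual.
person: -op/re → 1st person.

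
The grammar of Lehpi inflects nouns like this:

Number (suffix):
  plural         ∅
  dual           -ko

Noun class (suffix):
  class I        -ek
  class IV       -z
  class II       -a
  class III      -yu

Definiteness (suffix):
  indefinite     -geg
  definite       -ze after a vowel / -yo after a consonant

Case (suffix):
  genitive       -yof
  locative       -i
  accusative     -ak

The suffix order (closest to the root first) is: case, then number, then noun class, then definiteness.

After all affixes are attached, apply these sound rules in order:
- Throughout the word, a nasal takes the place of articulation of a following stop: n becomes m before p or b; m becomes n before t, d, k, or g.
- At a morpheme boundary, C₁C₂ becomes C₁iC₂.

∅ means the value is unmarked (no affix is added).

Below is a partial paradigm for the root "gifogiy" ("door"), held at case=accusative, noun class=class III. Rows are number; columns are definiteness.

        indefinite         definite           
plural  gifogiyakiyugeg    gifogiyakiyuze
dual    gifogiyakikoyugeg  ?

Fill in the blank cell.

gifogiyakikoyuze

Attach case accusative -ak → gifogiyak.
Attach number dual -ko → gifogiyakko.
Attach noun class class III -yu → gifogiyakkoyu.
Attach definiteness definite -ze (after vowel 'u') → gifogiyakkoyuze.
Nasal assimilation: no change.
Apply epenthesis: gifogiyakkoyuze → gifogiyakikoyuze.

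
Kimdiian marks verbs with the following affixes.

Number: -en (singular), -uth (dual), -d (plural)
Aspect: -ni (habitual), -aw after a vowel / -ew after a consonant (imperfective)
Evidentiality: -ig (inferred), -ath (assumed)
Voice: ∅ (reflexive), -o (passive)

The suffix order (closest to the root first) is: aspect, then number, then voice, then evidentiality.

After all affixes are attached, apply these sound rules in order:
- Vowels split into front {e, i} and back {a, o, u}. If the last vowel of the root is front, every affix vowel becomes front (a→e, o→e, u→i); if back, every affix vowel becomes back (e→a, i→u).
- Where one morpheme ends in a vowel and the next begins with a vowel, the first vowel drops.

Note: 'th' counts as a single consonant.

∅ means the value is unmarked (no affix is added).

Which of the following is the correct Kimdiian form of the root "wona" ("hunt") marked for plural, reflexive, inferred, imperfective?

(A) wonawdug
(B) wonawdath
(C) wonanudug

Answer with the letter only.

A

Attach aspect imperfective -aw (after vowel 'a') → wonaaw.
Attach number plural -d → wonaawd.
voice = reflexive: zero marking, form stays wonaawd.
Attach evidentiality inferred -ig → wonaawdig.
Apply vowel harmony: wonaawdig → wonaawdug.
Apply vowel deletion: wonaawdug → wonawdug.
So the correct form is wonawdug, option (A).
(C) wonanudug is wrong: it uses habitual instead of imperfective for aspect.
(B) wonawdath is wrong: it uses assumed instead of inferred for evidentiality.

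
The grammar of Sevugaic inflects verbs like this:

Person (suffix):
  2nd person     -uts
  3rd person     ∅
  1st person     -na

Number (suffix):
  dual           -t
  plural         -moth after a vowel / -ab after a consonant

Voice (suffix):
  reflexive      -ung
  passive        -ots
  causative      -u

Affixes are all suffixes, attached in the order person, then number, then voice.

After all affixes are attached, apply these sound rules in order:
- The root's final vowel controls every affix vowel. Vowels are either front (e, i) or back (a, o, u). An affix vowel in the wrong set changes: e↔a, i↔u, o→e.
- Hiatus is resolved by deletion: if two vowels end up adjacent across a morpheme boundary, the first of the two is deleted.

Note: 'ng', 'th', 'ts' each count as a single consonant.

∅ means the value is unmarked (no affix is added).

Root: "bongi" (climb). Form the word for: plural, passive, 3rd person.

bongimethets

person = 3rd person: zero marking, form stays bongi.
Attach number plural -moth (after vowel 'i') → bongimoth.
Attach voice passive -ots → bongimothots.
Apply vowel harmony: bongimothots → bongimethets.
Vowel deletion: no change.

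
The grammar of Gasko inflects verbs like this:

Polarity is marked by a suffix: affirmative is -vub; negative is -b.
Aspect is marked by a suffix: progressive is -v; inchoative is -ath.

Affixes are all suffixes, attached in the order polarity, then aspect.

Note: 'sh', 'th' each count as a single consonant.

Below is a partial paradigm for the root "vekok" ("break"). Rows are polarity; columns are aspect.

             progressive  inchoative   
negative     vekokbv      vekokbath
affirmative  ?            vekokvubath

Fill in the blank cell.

Attach polarity affirmative -vub → vekokvub.
Attach aspect progressive -v → vekokvubv.

vekokvubv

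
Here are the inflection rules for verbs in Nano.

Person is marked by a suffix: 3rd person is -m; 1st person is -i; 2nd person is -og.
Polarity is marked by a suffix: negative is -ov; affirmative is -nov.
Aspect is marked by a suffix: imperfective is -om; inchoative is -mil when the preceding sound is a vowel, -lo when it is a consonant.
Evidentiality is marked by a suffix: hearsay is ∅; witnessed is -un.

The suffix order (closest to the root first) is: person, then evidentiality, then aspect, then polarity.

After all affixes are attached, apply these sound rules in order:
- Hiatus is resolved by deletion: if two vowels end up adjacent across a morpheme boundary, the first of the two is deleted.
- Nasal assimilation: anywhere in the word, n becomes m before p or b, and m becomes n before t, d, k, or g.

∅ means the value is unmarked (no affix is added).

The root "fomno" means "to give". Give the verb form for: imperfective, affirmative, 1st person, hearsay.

Attach person 1st person -i → fomnoi.
evidentiality = hearsay: zero marking, form stays fomnoi.
Attach aspect imperfective -om → fomnoiom.
Attach polarity affirmative -nov → fomnoiomnov.
Apply vowel deletion: fomnoiomnov → fomnomnov.
Nasal assimilation: no change.

fomnomnov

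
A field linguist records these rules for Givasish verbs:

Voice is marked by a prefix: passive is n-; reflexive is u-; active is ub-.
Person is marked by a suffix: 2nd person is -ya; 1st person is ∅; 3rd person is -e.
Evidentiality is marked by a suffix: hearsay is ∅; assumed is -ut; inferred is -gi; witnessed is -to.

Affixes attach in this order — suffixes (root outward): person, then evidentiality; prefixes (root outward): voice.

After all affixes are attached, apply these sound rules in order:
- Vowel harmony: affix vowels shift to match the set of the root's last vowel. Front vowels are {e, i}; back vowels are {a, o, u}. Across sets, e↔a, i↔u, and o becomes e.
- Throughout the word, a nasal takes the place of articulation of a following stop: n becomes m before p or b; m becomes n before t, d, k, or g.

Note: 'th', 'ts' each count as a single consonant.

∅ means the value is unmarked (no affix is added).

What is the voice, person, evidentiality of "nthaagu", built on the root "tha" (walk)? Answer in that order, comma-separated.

Segment: n-tha-e-gi.
voice: n- → passive.
person: -e → 3rd person.
evidentiality: -gi → inferred.

passive, 3rd person, inferred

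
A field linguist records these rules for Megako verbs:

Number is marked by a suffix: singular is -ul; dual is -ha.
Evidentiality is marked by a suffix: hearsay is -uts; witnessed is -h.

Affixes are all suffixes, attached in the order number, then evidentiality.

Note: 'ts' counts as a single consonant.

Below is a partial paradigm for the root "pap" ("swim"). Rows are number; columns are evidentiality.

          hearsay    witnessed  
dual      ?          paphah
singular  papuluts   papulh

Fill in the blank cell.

paphauts

Attach number dual -ha → papha.
Attach evidentiality hearsay -uts → paphauts.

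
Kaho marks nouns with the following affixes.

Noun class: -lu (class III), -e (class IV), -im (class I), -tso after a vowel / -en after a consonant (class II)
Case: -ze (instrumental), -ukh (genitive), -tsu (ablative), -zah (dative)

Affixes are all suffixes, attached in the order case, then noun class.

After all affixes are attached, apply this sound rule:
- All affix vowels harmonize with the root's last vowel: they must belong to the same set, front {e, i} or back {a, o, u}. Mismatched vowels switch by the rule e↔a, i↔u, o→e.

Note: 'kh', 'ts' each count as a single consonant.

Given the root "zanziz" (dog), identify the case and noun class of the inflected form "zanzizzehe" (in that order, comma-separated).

dative, class IV

Segment: zanziz-zah-e.
case: -zah → dative.
noun class: -e → class IV.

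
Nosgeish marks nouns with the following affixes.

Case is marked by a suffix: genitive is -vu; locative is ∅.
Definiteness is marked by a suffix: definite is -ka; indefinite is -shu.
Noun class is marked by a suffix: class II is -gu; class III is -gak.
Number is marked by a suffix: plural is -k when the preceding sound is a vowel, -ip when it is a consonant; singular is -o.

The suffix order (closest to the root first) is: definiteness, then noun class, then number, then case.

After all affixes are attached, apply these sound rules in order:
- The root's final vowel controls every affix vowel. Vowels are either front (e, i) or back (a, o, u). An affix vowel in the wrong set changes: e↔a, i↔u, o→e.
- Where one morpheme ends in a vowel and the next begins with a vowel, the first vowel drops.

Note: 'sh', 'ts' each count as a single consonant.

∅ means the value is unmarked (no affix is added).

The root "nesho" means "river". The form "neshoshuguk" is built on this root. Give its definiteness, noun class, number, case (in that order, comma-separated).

indefinite, class II, plural, locative

Segment: nesho-shu-gu-k.
definiteness: -shu → indefinite.
noun class: -gu → class II.
number: -k/ip → plural.
case: ∅ → locative.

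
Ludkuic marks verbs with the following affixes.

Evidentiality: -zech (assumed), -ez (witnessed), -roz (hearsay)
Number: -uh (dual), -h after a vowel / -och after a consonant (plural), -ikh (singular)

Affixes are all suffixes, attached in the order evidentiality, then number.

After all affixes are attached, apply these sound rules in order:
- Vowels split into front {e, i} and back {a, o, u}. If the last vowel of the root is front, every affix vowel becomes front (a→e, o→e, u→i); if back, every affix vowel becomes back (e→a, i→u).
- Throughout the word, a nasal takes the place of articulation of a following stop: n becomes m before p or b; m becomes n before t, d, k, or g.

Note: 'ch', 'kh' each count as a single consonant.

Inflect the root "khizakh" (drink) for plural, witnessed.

Attach evidentiality witnessed -ez → khizakhez.
Attach number plural -och (after consonant 'z') → khizakhezoch.
Apply vowel harmony: khizakhezoch → khizakhazoch.
Nasal assimilation: no change.

khizakhazoch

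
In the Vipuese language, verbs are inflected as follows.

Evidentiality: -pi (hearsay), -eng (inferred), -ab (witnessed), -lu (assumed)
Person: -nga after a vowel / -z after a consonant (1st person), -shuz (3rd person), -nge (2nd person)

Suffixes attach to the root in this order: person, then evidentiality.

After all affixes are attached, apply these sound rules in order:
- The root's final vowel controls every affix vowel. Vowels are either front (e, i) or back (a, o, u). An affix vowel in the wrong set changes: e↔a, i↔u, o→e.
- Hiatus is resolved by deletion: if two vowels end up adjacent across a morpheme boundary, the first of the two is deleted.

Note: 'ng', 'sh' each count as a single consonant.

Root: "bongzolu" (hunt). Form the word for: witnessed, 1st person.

Attach person 1st person -nga (after vowel 'u') → bongzolunga.
Attach evidentiality witnessed -ab → bongzolungaab.
Vowel harmony: no change.
Apply vowel deletion: bongzolungaab → bongzolungab.

bongzolungab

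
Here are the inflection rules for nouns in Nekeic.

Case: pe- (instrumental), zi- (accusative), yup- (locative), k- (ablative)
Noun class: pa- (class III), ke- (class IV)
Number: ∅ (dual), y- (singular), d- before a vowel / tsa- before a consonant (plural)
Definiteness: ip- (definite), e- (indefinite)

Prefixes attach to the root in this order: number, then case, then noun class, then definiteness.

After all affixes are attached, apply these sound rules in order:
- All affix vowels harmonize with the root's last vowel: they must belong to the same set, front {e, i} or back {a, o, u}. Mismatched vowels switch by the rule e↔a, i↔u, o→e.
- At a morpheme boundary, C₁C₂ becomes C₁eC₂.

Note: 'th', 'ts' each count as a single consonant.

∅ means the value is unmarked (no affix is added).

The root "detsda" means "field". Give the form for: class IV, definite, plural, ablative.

Attach number plural tsa- (before consonant 'd') → tsadetsda.
Attach case ablative k- → ktsadetsda.
Attach noun class class IV ke- → kektsadetsda.
Attach definiteness definite ip- → ipkektsadetsda.
Apply vowel harmony: ipkektsadetsda → upkaktsadetsda.
Apply epenthesis: upkaktsadetsda → upekaketsadetsda.

upekaketsadetsda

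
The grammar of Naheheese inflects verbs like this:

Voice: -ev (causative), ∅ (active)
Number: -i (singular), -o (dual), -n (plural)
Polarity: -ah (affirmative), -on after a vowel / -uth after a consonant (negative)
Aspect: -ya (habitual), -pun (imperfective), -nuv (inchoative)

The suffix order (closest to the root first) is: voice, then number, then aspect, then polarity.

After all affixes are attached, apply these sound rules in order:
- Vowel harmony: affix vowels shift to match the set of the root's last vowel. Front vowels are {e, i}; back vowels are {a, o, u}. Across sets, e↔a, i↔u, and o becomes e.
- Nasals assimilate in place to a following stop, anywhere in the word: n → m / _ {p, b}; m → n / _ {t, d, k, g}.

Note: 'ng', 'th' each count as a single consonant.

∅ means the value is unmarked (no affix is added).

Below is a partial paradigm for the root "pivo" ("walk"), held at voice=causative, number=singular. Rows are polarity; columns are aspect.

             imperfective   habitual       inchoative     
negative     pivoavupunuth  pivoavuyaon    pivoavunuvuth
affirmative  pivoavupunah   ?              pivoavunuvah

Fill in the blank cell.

pivoavuyaah

Attach voice causative -ev → pivoev.
Attach number singular -i → pivoevi.
Attach aspect habitual -ya → pivoeviya.
Attach polarity affirmative -ah → pivoeviyaah.
Apply vowel harmony: pivoeviyaah → pivoavuyaah.
Nasal assimilation: no change.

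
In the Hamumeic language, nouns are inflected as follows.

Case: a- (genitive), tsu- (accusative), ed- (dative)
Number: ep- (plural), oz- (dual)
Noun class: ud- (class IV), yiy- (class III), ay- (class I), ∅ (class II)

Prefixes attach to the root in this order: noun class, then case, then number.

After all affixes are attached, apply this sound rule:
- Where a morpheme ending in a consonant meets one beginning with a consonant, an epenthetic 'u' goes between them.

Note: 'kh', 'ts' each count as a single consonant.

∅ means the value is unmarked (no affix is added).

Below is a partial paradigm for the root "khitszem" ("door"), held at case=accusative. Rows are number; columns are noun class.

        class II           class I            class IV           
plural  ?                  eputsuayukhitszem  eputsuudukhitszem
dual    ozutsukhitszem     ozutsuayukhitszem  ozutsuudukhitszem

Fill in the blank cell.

noun class = class II: zero marking, form stays khitszem.
Attach case accusative tsu- → tsukhitszem.
Attach number plural ep- → eptsukhitszem.
Apply epenthesis: eptsukhitszem → eputsukhitszem.

eputsukhitszem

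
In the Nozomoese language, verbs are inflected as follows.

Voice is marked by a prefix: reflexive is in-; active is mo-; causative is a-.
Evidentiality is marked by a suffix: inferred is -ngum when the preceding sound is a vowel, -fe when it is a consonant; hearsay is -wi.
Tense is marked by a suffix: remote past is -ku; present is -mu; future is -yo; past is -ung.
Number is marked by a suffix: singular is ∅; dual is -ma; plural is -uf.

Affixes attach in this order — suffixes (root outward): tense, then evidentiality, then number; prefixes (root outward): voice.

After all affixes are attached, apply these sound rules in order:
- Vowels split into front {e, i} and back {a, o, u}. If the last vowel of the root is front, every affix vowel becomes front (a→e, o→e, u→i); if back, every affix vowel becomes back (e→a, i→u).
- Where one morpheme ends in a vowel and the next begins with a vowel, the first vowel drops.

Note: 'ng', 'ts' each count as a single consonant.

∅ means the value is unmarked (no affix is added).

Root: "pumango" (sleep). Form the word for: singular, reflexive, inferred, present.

unpumangomungum

Attach tense present -mu → pumangomu.
Attach evidentiality inferred -ngum (after vowel 'u') → pumangomungum.
number = singular: zero marking, form stays pumangomungum.
Attach voice reflexive in- → inpumangomungum.
Apply vowel harmony: inpumangomungum → unpumangomungum.
Vowel deletion: no change.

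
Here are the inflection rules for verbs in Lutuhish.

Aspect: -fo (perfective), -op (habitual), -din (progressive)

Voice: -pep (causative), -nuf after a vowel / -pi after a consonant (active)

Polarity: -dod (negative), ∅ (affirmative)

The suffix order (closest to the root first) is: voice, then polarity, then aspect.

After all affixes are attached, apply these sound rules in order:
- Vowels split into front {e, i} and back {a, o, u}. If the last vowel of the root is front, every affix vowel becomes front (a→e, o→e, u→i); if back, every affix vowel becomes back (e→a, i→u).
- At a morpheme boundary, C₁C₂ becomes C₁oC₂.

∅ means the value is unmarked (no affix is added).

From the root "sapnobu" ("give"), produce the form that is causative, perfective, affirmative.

sapnobupapofo

Attach voice causative -pep → sapnobupep.
polarity = affirmative: zero marking, form stays sapnobupep.
Attach aspect perfective -fo → sapnobupepfo.
Apply vowel harmony: sapnobupepfo → sapnobupapfo.
Apply epenthesis: sapnobupapfo → sapnobupapofo.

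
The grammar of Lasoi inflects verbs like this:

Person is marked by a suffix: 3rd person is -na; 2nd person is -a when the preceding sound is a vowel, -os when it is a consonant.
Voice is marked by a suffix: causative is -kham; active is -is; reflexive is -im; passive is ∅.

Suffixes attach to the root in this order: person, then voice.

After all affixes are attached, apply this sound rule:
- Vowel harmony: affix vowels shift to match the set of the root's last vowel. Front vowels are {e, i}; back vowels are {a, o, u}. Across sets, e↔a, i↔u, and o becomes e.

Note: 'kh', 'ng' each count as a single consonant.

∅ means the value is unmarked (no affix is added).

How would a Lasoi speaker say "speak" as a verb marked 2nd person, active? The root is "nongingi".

Attach person 2nd person -a (after vowel 'i') → nongingia.
Attach voice active -is → nongingiais.
Apply vowel harmony: nongingiais → nongingieis.

nongingieis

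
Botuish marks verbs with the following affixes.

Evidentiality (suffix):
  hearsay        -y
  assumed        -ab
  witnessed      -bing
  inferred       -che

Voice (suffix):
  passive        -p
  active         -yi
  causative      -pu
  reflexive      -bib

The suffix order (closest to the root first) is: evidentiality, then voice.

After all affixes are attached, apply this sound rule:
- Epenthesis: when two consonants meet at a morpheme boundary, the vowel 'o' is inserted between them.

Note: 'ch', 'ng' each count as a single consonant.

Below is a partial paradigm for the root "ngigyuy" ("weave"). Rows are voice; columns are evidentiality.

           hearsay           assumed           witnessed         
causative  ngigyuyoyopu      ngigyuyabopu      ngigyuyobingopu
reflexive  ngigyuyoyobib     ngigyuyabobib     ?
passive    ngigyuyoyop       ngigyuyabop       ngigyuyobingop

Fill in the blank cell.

Attach evidentiality witnessed -bing → ngigyuybing.
Attach voice reflexive -bib → ngigyuybingbib.
Apply epenthesis: ngigyuybingbib → ngigyuyobingobib.

ngigyuyobingobib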